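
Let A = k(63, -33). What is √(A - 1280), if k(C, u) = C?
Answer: I*√1217 ≈ 34.885*I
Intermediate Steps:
A = 63
√(A - 1280) = √(63 - 1280) = √(-1217) = I*√1217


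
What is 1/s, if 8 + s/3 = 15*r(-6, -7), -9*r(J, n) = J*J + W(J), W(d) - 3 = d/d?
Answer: -1/224 ≈ -0.0044643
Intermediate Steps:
W(d) = 4 (W(d) = 3 + d/d = 3 + 1 = 4)
r(J, n) = -4/9 - J²/9 (r(J, n) = -(J*J + 4)/9 = -(J² + 4)/9 = -(4 + J²)/9 = -4/9 - J²/9)
s = -224 (s = -24 + 3*(15*(-4/9 - ⅑*(-6)²)) = -24 + 3*(15*(-4/9 - ⅑*36)) = -24 + 3*(15*(-4/9 - 4)) = -24 + 3*(15*(-40/9)) = -24 + 3*(-200/3) = -24 - 200 = -224)
1/s = 1/(-224) = -1/224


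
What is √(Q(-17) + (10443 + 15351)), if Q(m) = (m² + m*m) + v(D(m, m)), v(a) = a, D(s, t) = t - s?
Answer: 2*√6593 ≈ 162.39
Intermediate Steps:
Q(m) = 2*m² (Q(m) = (m² + m*m) + (m - m) = (m² + m²) + 0 = 2*m² + 0 = 2*m²)
√(Q(-17) + (10443 + 15351)) = √(2*(-17)² + (10443 + 15351)) = √(2*289 + 25794) = √(578 + 25794) = √26372 = 2*√6593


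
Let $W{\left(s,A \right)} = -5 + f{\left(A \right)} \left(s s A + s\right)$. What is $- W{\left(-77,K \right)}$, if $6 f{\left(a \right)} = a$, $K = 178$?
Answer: $- \frac{93920350}{3} \approx -3.1307 \cdot 10^{7}$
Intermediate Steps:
$f{\left(a \right)} = \frac{a}{6}$
$W{\left(s,A \right)} = -5 + \frac{A \left(s + A s^{2}\right)}{6}$ ($W{\left(s,A \right)} = -5 + \frac{A}{6} \left(s s A + s\right) = -5 + \frac{A}{6} \left(s^{2} A + s\right) = -5 + \frac{A}{6} \left(A s^{2} + s\right) = -5 + \frac{A}{6} \left(s + A s^{2}\right) = -5 + \frac{A \left(s + A s^{2}\right)}{6}$)
$- W{\left(-77,K \right)} = - (-5 + \frac{1}{6} \cdot 178 \left(-77\right) + \frac{178^{2} \left(-77\right)^{2}}{6}) = - (-5 - \frac{6853}{3} + \frac{1}{6} \cdot 31684 \cdot 5929) = - (-5 - \frac{6853}{3} + \frac{93927218}{3}) = \left(-1\right) \frac{93920350}{3} = - \frac{93920350}{3}$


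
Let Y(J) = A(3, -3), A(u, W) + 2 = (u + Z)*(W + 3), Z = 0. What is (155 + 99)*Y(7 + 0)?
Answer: -508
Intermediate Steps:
A(u, W) = -2 + u*(3 + W) (A(u, W) = -2 + (u + 0)*(W + 3) = -2 + u*(3 + W))
Y(J) = -2 (Y(J) = -2 + 3*3 - 3*3 = -2 + 9 - 9 = -2)
(155 + 99)*Y(7 + 0) = (155 + 99)*(-2) = 254*(-2) = -508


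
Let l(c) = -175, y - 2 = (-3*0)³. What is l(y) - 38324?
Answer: -38499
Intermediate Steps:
y = 2 (y = 2 + (-3*0)³ = 2 + 0³ = 2 + 0 = 2)
l(y) - 38324 = -175 - 38324 = -38499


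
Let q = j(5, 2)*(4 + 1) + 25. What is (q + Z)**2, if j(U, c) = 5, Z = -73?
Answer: 529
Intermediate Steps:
q = 50 (q = 5*(4 + 1) + 25 = 5*5 + 25 = 25 + 25 = 50)
(q + Z)**2 = (50 - 73)**2 = (-23)**2 = 529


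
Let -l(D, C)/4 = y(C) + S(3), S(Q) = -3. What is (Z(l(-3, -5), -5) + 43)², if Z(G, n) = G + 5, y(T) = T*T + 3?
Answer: 2704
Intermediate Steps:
y(T) = 3 + T² (y(T) = T² + 3 = 3 + T²)
l(D, C) = -4*C² (l(D, C) = -4*((3 + C²) - 3) = -4*C²)
Z(G, n) = 5 + G
(Z(l(-3, -5), -5) + 43)² = ((5 - 4*(-5)²) + 43)² = ((5 - 4*25) + 43)² = ((5 - 100) + 43)² = (-95 + 43)² = (-52)² = 2704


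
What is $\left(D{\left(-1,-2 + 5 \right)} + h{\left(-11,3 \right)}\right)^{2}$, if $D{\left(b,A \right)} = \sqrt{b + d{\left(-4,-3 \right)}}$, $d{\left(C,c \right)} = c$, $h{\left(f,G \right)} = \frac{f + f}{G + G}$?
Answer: $\frac{85}{9} - \frac{44 i}{3} \approx 9.4444 - 14.667 i$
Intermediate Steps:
$h{\left(f,G \right)} = \frac{f}{G}$ ($h{\left(f,G \right)} = \frac{2 f}{2 G} = 2 f \frac{1}{2 G} = \frac{f}{G}$)
$D{\left(b,A \right)} = \sqrt{-3 + b}$ ($D{\left(b,A \right)} = \sqrt{b - 3} = \sqrt{-3 + b}$)
$\left(D{\left(-1,-2 + 5 \right)} + h{\left(-11,3 \right)}\right)^{2} = \left(\sqrt{-3 - 1} - \frac{11}{3}\right)^{2} = \left(\sqrt{-4} - \frac{11}{3}\right)^{2} = \left(2 i - \frac{11}{3}\right)^{2} = \left(- \frac{11}{3} + 2 i\right)^{2}$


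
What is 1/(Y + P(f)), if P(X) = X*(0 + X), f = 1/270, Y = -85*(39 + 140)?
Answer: -72900/1109173499 ≈ -6.5725e-5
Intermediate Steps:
Y = -15215 (Y = -85*179 = -15215)
f = 1/270 ≈ 0.0037037
P(X) = X² (P(X) = X*X = X²)
1/(Y + P(f)) = 1/(-15215 + (1/270)²) = 1/(-15215 + 1/72900) = 1/(-1109173499/72900) = -72900/1109173499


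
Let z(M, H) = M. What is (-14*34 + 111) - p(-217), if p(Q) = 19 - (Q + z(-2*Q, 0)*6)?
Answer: 2003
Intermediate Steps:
p(Q) = 19 + 11*Q (p(Q) = 19 - (Q - 2*Q*6) = 19 - (Q - 12*Q) = 19 - (-11)*Q = 19 + 11*Q)
(-14*34 + 111) - p(-217) = (-14*34 + 111) - (19 + 11*(-217)) = (-476 + 111) - (19 - 2387) = -365 - 1*(-2368) = -365 + 2368 = 2003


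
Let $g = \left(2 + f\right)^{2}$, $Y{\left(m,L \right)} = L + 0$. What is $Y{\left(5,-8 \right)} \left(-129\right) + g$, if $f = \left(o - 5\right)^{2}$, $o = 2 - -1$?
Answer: $1068$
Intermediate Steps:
$Y{\left(m,L \right)} = L$
$o = 3$ ($o = 2 + 1 = 3$)
$f = 4$ ($f = \left(3 - 5\right)^{2} = \left(-2\right)^{2} = 4$)
$g = 36$ ($g = \left(2 + 4\right)^{2} = 6^{2} = 36$)
$Y{\left(5,-8 \right)} \left(-129\right) + g = \left(-8\right) \left(-129\right) + 36 = 1032 + 36 = 1068$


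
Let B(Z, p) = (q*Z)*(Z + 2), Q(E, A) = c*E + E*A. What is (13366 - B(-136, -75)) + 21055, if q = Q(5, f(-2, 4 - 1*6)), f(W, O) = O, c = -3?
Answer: 490021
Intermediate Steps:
Q(E, A) = -3*E + A*E (Q(E, A) = -3*E + E*A = -3*E + A*E)
q = -25 (q = 5*(-3 + (4 - 1*6)) = 5*(-3 + (4 - 6)) = 5*(-3 - 2) = 5*(-5) = -25)
B(Z, p) = -25*Z*(2 + Z) (B(Z, p) = (-25*Z)*(Z + 2) = (-25*Z)*(2 + Z) = -25*Z*(2 + Z))
(13366 - B(-136, -75)) + 21055 = (13366 - (-25)*(-136)*(2 - 136)) + 21055 = (13366 - (-25)*(-136)*(-134)) + 21055 = (13366 - 1*(-455600)) + 21055 = (13366 + 455600) + 21055 = 468966 + 21055 = 490021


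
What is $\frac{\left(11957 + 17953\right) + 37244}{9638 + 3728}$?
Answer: $\frac{33577}{6683} \approx 5.0242$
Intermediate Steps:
$\frac{\left(11957 + 17953\right) + 37244}{9638 + 3728} = \frac{29910 + 37244}{13366} = 67154 \cdot \frac{1}{13366} = \frac{33577}{6683}$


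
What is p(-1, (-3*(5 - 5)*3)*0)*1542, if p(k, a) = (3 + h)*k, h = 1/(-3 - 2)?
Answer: -21588/5 ≈ -4317.6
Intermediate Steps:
h = -⅕ (h = 1/(-5) = -⅕ ≈ -0.20000)
p(k, a) = 14*k/5 (p(k, a) = (3 - ⅕)*k = 14*k/5)
p(-1, (-3*(5 - 5)*3)*0)*1542 = ((14/5)*(-1))*1542 = -14/5*1542 = -21588/5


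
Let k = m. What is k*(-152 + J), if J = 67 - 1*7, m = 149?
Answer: -13708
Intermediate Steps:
k = 149
J = 60 (J = 67 - 7 = 60)
k*(-152 + J) = 149*(-152 + 60) = 149*(-92) = -13708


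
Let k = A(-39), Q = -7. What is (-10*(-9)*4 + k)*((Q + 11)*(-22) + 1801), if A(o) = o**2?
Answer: 3222153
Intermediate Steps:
k = 1521 (k = (-39)**2 = 1521)
(-10*(-9)*4 + k)*((Q + 11)*(-22) + 1801) = (-10*(-9)*4 + 1521)*((-7 + 11)*(-22) + 1801) = (90*4 + 1521)*(4*(-22) + 1801) = (360 + 1521)*(-88 + 1801) = 1881*1713 = 3222153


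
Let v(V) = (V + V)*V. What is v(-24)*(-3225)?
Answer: -3715200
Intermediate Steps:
v(V) = 2*V² (v(V) = (2*V)*V = 2*V²)
v(-24)*(-3225) = (2*(-24)²)*(-3225) = (2*576)*(-3225) = 1152*(-3225) = -3715200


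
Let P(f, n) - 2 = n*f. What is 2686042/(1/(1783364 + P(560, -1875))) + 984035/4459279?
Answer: 8784119109876518823/4459279 ≈ 1.9699e+12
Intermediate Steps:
P(f, n) = 2 + f*n (P(f, n) = 2 + n*f = 2 + f*n)
2686042/(1/(1783364 + P(560, -1875))) + 984035/4459279 = 2686042/(1/(1783364 + (2 + 560*(-1875)))) + 984035/4459279 = 2686042/(1/(1783364 + (2 - 1050000))) + 984035*(1/4459279) = 2686042/(1/(1783364 - 1049998)) + 984035/4459279 = 2686042/(1/733366) + 984035/4459279 = 2686042*733366 + 984035/4459279 = 1969851877372 + 984035/4459279 = 8784119109876518823/4459279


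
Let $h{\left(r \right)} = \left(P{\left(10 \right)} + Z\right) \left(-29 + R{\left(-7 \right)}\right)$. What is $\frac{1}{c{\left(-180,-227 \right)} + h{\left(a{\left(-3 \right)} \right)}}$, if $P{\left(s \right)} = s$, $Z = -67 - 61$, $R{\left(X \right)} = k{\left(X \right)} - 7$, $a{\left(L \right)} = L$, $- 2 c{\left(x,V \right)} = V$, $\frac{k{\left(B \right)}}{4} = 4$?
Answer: $\frac{2}{4947} \approx 0.00040429$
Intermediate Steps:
$k{\left(B \right)} = 16$ ($k{\left(B \right)} = 4 \cdot 4 = 16$)
$c{\left(x,V \right)} = - \frac{V}{2}$
$R{\left(X \right)} = 9$ ($R{\left(X \right)} = 16 - 7 = 9$)
$Z = -128$
$h{\left(r \right)} = 2360$ ($h{\left(r \right)} = \left(10 - 128\right) \left(-29 + 9\right) = \left(-118\right) \left(-20\right) = 2360$)
$\frac{1}{c{\left(-180,-227 \right)} + h{\left(a{\left(-3 \right)} \right)}} = \frac{1}{\left(- \frac{1}{2}\right) \left(-227\right) + 2360} = \frac{1}{\frac{227}{2} + 2360} = \frac{1}{\frac{4947}{2}} = \frac{2}{4947}$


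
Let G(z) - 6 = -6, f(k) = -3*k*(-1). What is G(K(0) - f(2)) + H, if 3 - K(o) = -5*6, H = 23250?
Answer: 23250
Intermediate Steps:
K(o) = 33 (K(o) = 3 - (-5)*6 = 3 - 1*(-30) = 3 + 30 = 33)
f(k) = 3*k
G(z) = 0 (G(z) = 6 - 6 = 0)
G(K(0) - f(2)) + H = 0 + 23250 = 23250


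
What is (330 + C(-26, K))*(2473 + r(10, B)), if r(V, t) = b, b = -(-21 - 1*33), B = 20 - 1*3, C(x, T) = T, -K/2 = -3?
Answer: 849072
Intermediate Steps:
K = 6 (K = -2*(-3) = 6)
B = 17 (B = 20 - 3 = 17)
b = 54 (b = -(-21 - 33) = -1*(-54) = 54)
r(V, t) = 54
(330 + C(-26, K))*(2473 + r(10, B)) = (330 + 6)*(2473 + 54) = 336*2527 = 849072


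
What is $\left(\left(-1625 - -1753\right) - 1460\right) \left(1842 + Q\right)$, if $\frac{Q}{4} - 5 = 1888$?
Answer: $-12539448$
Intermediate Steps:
$Q = 7572$ ($Q = 20 + 4 \cdot 1888 = 20 + 7552 = 7572$)
$\left(\left(-1625 - -1753\right) - 1460\right) \left(1842 + Q\right) = \left(\left(-1625 - -1753\right) - 1460\right) \left(1842 + 7572\right) = \left(\left(-1625 + 1753\right) - 1460\right) 9414 = \left(128 - 1460\right) 9414 = \left(-1332\right) 9414 = -12539448$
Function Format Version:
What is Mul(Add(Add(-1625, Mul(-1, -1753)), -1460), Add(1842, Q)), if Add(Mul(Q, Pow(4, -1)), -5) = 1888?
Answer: -12539448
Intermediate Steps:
Q = 7572 (Q = Add(20, Mul(4, 1888)) = Add(20, 7552) = 7572)
Mul(Add(Add(-1625, Mul(-1, -1753)), -1460), Add(1842, Q)) = Mul(Add(Add(-1625, Mul(-1, -1753)), -1460), Add(1842, 7572)) = Mul(Add(Add(-1625, 1753), -1460), 9414) = Mul(Add(128, -1460), 9414) = Mul(-1332, 9414) = -12539448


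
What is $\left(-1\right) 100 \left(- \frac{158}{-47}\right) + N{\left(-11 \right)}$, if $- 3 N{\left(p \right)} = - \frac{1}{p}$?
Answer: $- \frac{521447}{1551} \approx -336.2$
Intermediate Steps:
$N{\left(p \right)} = \frac{1}{3 p}$ ($N{\left(p \right)} = - \frac{\left(-1\right) \frac{1}{p}}{3} = \frac{1}{3 p}$)
$\left(-1\right) 100 \left(- \frac{158}{-47}\right) + N{\left(-11 \right)} = \left(-1\right) 100 \left(- \frac{158}{-47}\right) + \frac{1}{3 \left(-11\right)} = - 100 \left(\left(-158\right) \left(- \frac{1}{47}\right)\right) + \frac{1}{3} \left(- \frac{1}{11}\right) = \left(-100\right) \frac{158}{47} - \frac{1}{33} = - \frac{15800}{47} - \frac{1}{33} = - \frac{521447}{1551}$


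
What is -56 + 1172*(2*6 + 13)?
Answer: 29244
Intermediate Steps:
-56 + 1172*(2*6 + 13) = -56 + 1172*(12 + 13) = -56 + 1172*25 = -56 + 29300 = 29244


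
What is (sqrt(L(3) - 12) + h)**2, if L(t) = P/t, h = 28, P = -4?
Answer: 2312/3 + 112*I*sqrt(30)/3 ≈ 770.67 + 204.48*I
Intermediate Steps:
L(t) = -4/t
(sqrt(L(3) - 12) + h)**2 = (sqrt(-4/3 - 12) + 28)**2 = (sqrt(-40/3) + 28)**2 = (2*I*sqrt(30)/3 + 28)**2 = (28 + 2*I*sqrt(30)/3)**2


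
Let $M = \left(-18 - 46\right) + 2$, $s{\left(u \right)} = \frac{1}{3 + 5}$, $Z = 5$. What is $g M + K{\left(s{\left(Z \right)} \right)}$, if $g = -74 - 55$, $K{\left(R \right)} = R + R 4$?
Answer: $\frac{63989}{8} \approx 7998.6$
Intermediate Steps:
$s{\left(u \right)} = \frac{1}{8}$
$K{\left(R \right)} = 5 R$ ($K{\left(R \right)} = R + 4 R = 5 R$)
$M = -62$ ($M = -64 + 2 = -62$)
$g = -129$
$g M + K{\left(s{\left(Z \right)} \right)} = \left(-129\right) \left(-62\right) + 5 \cdot \frac{1}{8} = 7998 + \frac{5}{8} = \frac{63989}{8}$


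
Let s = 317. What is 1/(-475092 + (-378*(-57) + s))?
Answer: -1/453229 ≈ -2.2064e-6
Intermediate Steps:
1/(-475092 + (-378*(-57) + s)) = 1/(-475092 + (-378*(-57) + 317)) = 1/(-475092 + (21546 + 317)) = 1/(-475092 + 21863) = 1/(-453229) = -1/453229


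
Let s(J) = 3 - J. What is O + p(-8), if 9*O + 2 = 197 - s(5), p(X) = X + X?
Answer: 53/9 ≈ 5.8889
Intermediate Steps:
p(X) = 2*X
O = 197/9 (O = -2/9 + (197 - (3 - 1*5))/9 = -2/9 + (197 - (3 - 5))/9 = -2/9 + (197 - 1*(-2))/9 = -2/9 + (197 + 2)/9 = -2/9 + (⅑)*199 = -2/9 + 199/9 = 197/9 ≈ 21.889)
O + p(-8) = 197/9 + 2*(-8) = 197/9 - 16 = 53/9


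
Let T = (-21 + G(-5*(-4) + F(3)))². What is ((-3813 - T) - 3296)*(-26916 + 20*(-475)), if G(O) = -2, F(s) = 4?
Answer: 278145408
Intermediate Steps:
T = 529 (T = (-21 - 2)² = (-23)² = 529)
((-3813 - T) - 3296)*(-26916 + 20*(-475)) = ((-3813 - 1*529) - 3296)*(-26916 + 20*(-475)) = ((-3813 - 529) - 3296)*(-26916 - 9500) = (-4342 - 3296)*(-36416) = -7638*(-36416) = 278145408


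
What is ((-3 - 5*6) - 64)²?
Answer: 9409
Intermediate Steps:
((-3 - 5*6) - 64)² = ((-3 - 30) - 64)² = (-33 - 64)² = (-97)² = 9409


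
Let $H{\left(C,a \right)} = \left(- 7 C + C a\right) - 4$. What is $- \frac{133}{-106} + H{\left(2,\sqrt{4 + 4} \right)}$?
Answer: $- \frac{1775}{106} + 4 \sqrt{2} \approx -11.088$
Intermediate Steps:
$H{\left(C,a \right)} = -4 - 7 C + C a$
$- \frac{133}{-106} + H{\left(2,\sqrt{4 + 4} \right)} = - \frac{133}{-106} - \left(18 - 2 \sqrt{4 + 4}\right) = \left(-133\right) \left(- \frac{1}{106}\right) - \left(18 - 4 \sqrt{2}\right) = \frac{133}{106} - \left(18 - 4 \sqrt{2}\right) = - \frac{1775}{106} + 4 \sqrt{2}$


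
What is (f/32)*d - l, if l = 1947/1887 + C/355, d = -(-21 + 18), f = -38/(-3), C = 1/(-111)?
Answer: 1669127/10718160 ≈ 0.15573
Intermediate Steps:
C = -1/111 ≈ -0.0090090
f = 38/3 (f = -38*(-⅓) = 38/3 ≈ 12.667)
d = 3 (d = -1*(-3) = 3)
l = 691168/669885 (l = 1947/1887 - 1/111/355 = 1947*(1/1887) - 1/111*1/355 = 649/629 - 1/39405 = 691168/669885 ≈ 1.0318)
(f/32)*d - l = ((38/3)/32)*3 - 1*691168/669885 = ((38/3)*(1/32))*3 - 691168/669885 = (19/48)*3 - 691168/669885 = 19/16 - 691168/669885 = 1669127/10718160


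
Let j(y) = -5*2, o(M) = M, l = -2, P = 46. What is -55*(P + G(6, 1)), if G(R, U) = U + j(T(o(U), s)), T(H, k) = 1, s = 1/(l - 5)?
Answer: -2035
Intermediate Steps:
s = -1/7 (s = 1/(-2 - 5) = 1/(-7) = -1/7 ≈ -0.14286)
j(y) = -10
G(R, U) = -10 + U (G(R, U) = U - 10 = -10 + U)
-55*(P + G(6, 1)) = -55*(46 + (-10 + 1)) = -55*(46 - 9) = -55*37 = -2035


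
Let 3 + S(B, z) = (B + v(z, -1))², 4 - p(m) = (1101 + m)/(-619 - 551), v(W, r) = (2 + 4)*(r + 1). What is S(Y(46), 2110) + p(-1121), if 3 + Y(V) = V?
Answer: 216448/117 ≈ 1850.0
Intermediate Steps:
v(W, r) = 6 + 6*r (v(W, r) = 6*(1 + r) = 6 + 6*r)
Y(V) = -3 + V
p(m) = 1927/390 + m/1170 (p(m) = 4 - (1101 + m)/(-619 - 551) = 4 - (1101 + m)/(-1170) = 4 - (1101 + m)*(-1)/1170 = 4 - (-367/390 - m/1170) = 4 + (367/390 + m/1170) = 1927/390 + m/1170)
S(B, z) = -3 + B² (S(B, z) = -3 + (B + (6 + 6*(-1)))² = -3 + (B + (6 - 6))² = -3 + (B + 0)² = -3 + B²)
S(Y(46), 2110) + p(-1121) = (-3 + (-3 + 46)²) + (1927/390 + (1/1170)*(-1121)) = (-3 + 43²) + (1927/390 - 1121/1170) = (-3 + 1849) + 466/117 = 1846 + 466/117 = 216448/117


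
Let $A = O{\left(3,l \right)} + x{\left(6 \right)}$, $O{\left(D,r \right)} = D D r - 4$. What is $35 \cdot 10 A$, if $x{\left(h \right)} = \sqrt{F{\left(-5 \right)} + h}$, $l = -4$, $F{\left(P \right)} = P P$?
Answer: $-14000 + 350 \sqrt{31} \approx -12051.0$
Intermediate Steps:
$F{\left(P \right)} = P^{2}$
$O{\left(D,r \right)} = -4 + r D^{2}$ ($O{\left(D,r \right)} = D^{2} r - 4 = r D^{2} - 4 = -4 + r D^{2}$)
$x{\left(h \right)} = \sqrt{25 + h}$ ($x{\left(h \right)} = \sqrt{\left(-5\right)^{2} + h} = \sqrt{25 + h}$)
$A = -40 + \sqrt{31}$ ($A = \left(-4 - 4 \cdot 3^{2}\right) + \sqrt{25 + 6} = \left(-4 - 36\right) + \sqrt{31} = -40 + \sqrt{31} \approx -34.432$)
$35 \cdot 10 A = 35 \cdot 10 \left(-40 + \sqrt{31}\right) = 350 \left(-40 + \sqrt{31}\right) = -14000 + 350 \sqrt{31}$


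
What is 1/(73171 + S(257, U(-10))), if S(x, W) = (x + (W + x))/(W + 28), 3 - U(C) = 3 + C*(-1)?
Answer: 1/73199 ≈ 1.3661e-5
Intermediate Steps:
U(C) = C (U(C) = 3 - (3 + C*(-1)) = 3 - (3 - C) = 3 + (-3 + C) = C)
S(x, W) = (W + 2*x)/(28 + W)
1/(73171 + S(257, U(-10))) = 1/(73171 + (-10 + 2*257)/(28 - 10)) = 1/(73171 + (-10 + 514)/18) = 1/(73171 + (1/18)*504) = 1/(73171 + 28) = 1/73199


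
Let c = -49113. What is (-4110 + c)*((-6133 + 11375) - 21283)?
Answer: 853750143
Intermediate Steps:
(-4110 + c)*((-6133 + 11375) - 21283) = (-4110 - 49113)*((-6133 + 11375) - 21283) = -53223*(5242 - 21283) = -53223*(-16041) = 853750143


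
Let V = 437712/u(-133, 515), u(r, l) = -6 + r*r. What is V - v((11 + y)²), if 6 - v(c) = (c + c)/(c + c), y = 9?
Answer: 349297/17683 ≈ 19.753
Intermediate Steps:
u(r, l) = -6 + r²
v(c) = 5 (v(c) = 6 - (c + c)/(c + c) = 6 - 2*c/(2*c) = 6 - 2*c*1/(2*c) = 6 - 1*1 = 6 - 1 = 5)
V = 437712/17683 (V = 437712/(-6 + (-133)²) = 437712/(-6 + 17689) = 437712/17683 ≈ 24.753)
V - v((11 + y)²) = 437712/17683 - 1*5 = 437712/17683 - 5 = 349297/17683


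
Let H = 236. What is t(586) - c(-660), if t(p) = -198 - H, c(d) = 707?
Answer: -1141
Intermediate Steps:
t(p) = -434 (t(p) = -198 - 1*236 = -198 - 236 = -434)
t(586) - c(-660) = -434 - 1*707 = -434 - 707 = -1141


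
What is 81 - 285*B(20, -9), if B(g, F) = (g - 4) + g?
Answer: -10179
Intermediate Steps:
B(g, F) = -4 + 2*g (B(g, F) = (-4 + g) + g = -4 + 2*g)
81 - 285*B(20, -9) = 81 - 285*(-4 + 2*20) = 81 - 285*(-4 + 40) = 81 - 285*36 = 81 - 10260 = -10179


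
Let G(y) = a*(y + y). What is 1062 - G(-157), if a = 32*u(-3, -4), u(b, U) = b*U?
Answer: 121638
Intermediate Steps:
u(b, U) = U*b
a = 384 (a = 32*(-4*(-3)) = 32*12 = 384)
G(y) = 768*y (G(y) = 384*(y + y) = 384*(2*y) = 768*y)
1062 - G(-157) = 1062 - 768*(-157) = 1062 - 1*(-120576) = 1062 + 120576 = 121638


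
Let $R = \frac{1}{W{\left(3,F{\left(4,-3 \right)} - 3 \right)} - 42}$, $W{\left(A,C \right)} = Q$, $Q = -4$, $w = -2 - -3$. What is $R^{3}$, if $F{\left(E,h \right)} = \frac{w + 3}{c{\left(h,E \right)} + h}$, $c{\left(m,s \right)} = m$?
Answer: $- \frac{1}{97336} \approx -1.0274 \cdot 10^{-5}$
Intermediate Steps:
$w = 1$ ($w = -2 + 3 = 1$)
$F{\left(E,h \right)} = \frac{2}{h}$ ($F{\left(E,h \right)} = \frac{1 + 3}{h + h} = \frac{4}{2 h} = 4 \frac{1}{2 h} = \frac{2}{h}$)
$W{\left(A,C \right)} = -4$
$R = - \frac{1}{46}$ ($R = \frac{1}{-4 - 42} = \frac{1}{-46} = - \frac{1}{46} \approx -0.021739$)
$R^{3} = \left(- \frac{1}{46}\right)^{3} = - \frac{1}{97336}$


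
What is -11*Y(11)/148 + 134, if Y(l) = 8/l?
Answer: 4956/37 ≈ 133.95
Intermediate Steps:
-11*Y(11)/148 + 134 = -11*8/11/148 + 134 = -11*8*(1/11)/148 + 134 = -8/148 + 134 = -11*2/407 + 134 = -2/37 + 134 = 4956/37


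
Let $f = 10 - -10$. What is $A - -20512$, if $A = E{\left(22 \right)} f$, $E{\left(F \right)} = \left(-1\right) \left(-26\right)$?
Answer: $21032$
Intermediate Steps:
$f = 20$ ($f = 10 + 10 = 20$)
$E{\left(F \right)} = 26$
$A = 520$ ($A = 26 \cdot 20 = 520$)
$A - -20512 = 520 - -20512 = 520 + 20512 = 21032$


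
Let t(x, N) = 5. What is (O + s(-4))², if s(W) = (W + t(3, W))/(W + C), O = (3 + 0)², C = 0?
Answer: 1225/16 ≈ 76.563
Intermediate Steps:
O = 9 (O = 3² = 9)
s(W) = (5 + W)/W (s(W) = (W + 5)/(W + 0) = (5 + W)/W)
(O + s(-4))² = (9 + (5 - 4)/(-4))² = (9 - ¼*1)² = (9 - ¼)² = (35/4)² = 1225/16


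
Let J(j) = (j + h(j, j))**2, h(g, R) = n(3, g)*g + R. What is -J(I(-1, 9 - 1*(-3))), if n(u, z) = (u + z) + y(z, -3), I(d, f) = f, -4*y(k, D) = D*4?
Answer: -57600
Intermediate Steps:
y(k, D) = -D (y(k, D) = -D*4/4 = -D)
n(u, z) = 3 + u + z (n(u, z) = (u + z) - 1*(-3) = (u + z) + 3 = 3 + u + z)
h(g, R) = R + g*(6 + g) (h(g, R) = (3 + 3 + g)*g + R = (6 + g)*g + R = g*(6 + g) + R = R + g*(6 + g))
J(j) = (2*j + j*(6 + j))**2 (J(j) = (j + (j + j*(6 + j)))**2 = (2*j + j*(6 + j))**2)
-J(I(-1, 9 - 1*(-3))) = -(9 - 1*(-3))**2*(8 + (9 - 1*(-3)))**2 = -(9 + 3)**2*(8 + (9 + 3))**2 = -12**2*(8 + 12)**2 = -144*20**2 = -144*400 = -1*57600 = -57600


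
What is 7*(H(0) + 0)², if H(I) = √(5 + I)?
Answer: 35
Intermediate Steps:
7*(H(0) + 0)² = 7*(√(5 + 0) + 0)² = 7*(√5 + 0)² = 7*(√5)² = 7*5 = 35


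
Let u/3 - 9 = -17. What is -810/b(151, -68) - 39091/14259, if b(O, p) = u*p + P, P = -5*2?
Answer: -386368/119217 ≈ -3.2409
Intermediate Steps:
u = -24 (u = 27 + 3*(-17) = 27 - 51 = -24)
P = -10
b(O, p) = -10 - 24*p (b(O, p) = -24*p - 10 = -10 - 24*p)
-810/b(151, -68) - 39091/14259 = -810/(-10 - 24*(-68)) - 39091/14259 = -810/(-10 + 1632) - 39091*1/14259 = -810/1622 - 403/147 = -810*1/1622 - 403/147 = -405/811 - 403/147 = -386368/119217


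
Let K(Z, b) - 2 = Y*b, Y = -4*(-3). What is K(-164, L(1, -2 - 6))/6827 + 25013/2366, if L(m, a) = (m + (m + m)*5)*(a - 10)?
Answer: 165146867/16152682 ≈ 10.224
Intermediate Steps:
Y = 12
L(m, a) = 11*m*(-10 + a) (L(m, a) = (m + (2*m)*5)*(-10 + a) = (m + 10*m)*(-10 + a) = (11*m)*(-10 + a) = 11*m*(-10 + a))
K(Z, b) = 2 + 12*b
K(-164, L(1, -2 - 6))/6827 + 25013/2366 = (2 + 12*(11*1*(-10 + (-2 - 6))))/6827 + 25013/2366 = (2 + 12*(11*1*(-10 - 8)))*(1/6827) + 25013*(1/2366) = (2 + 12*(11*1*(-18)))*(1/6827) + 25013/2366 = (2 + 12*(-198))*(1/6827) + 25013/2366 = (2 - 2376)*(1/6827) + 25013/2366 = -2374*1/6827 + 25013/2366 = -2374/6827 + 25013/2366 = 165146867/16152682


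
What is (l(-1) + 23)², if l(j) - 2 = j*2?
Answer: 529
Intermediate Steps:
l(j) = 2 + 2*j (l(j) = 2 + j*2 = 2 + 2*j)
(l(-1) + 23)² = ((2 + 2*(-1)) + 23)² = ((2 - 2) + 23)² = (0 + 23)² = 23² = 529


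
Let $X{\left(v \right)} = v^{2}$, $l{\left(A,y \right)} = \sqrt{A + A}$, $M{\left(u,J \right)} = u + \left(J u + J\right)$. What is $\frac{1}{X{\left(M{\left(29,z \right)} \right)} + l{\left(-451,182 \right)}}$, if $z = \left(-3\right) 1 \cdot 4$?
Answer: $\frac{109561}{12003613623} - \frac{i \sqrt{902}}{12003613623} \approx 9.1273 \cdot 10^{-6} - 2.502 \cdot 10^{-9} i$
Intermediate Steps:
$z = -12$ ($z = \left(-3\right) 4 = -12$)
$M{\left(u,J \right)} = J + u + J u$ ($M{\left(u,J \right)} = u + \left(J + J u\right) = J + u + J u$)
$l{\left(A,y \right)} = \sqrt{2} \sqrt{A}$ ($l{\left(A,y \right)} = \sqrt{2 A} = \sqrt{2} \sqrt{A}$)
$\frac{1}{X{\left(M{\left(29,z \right)} \right)} + l{\left(-451,182 \right)}} = \frac{1}{\left(-12 + 29 - 348\right)^{2} + \sqrt{2} \sqrt{-451}} = \frac{1}{\left(-12 + 29 - 348\right)^{2} + \sqrt{2} i \sqrt{451}} = \frac{1}{\left(-331\right)^{2} + i \sqrt{902}} = \frac{1}{109561 + i \sqrt{902}}$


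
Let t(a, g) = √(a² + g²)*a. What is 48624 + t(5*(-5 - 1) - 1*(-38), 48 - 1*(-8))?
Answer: 48624 + 320*√2 ≈ 49077.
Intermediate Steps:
t(a, g) = a*√(a² + g²)
48624 + t(5*(-5 - 1) - 1*(-38), 48 - 1*(-8)) = 48624 + (5*(-5 - 1) - 1*(-38))*√((5*(-5 - 1) - 1*(-38))² + (48 - 1*(-8))²) = 48624 + (5*(-6) + 38)*√((5*(-6) + 38)² + (48 + 8)²) = 48624 + (-30 + 38)*√((-30 + 38)² + 56²) = 48624 + 8*√(8² + 3136) = 48624 + 8*√(64 + 3136) = 48624 + 8*√3200 = 48624 + 8*(40*√2) = 48624 + 320*√2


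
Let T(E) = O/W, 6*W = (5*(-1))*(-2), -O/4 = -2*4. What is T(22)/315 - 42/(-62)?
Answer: 12017/16275 ≈ 0.73837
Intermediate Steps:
O = 32 (O = -(-8)*4 = -4*(-8) = 32)
W = 5/3 (W = ((5*(-1))*(-2))/6 = (-5*(-2))/6 = (⅙)*10 = 5/3 ≈ 1.6667)
T(E) = 96/5 (T(E) = 32/(5/3) = 32*(⅗) = 96/5)
T(22)/315 - 42/(-62) = (96/5)/315 - 42/(-62) = (96/5)*(1/315) - 42*(-1/62) = 32/525 + 21/31 = 12017/16275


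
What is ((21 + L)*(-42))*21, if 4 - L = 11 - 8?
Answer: -19404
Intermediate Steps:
L = 1 (L = 4 - (11 - 8) = 4 - 1*3 = 4 - 3 = 1)
((21 + L)*(-42))*21 = ((21 + 1)*(-42))*21 = (22*(-42))*21 = -924*21 = -19404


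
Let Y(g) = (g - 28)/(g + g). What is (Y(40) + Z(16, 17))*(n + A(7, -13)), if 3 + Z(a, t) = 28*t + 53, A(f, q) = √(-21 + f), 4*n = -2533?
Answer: -26654759/80 + 10523*I*√14/20 ≈ -3.3318e+5 + 1968.7*I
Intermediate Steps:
n = -2533/4 (n = (¼)*(-2533) = -2533/4 ≈ -633.25)
Z(a, t) = 50 + 28*t (Z(a, t) = -3 + (28*t + 53) = -3 + (53 + 28*t) = 50 + 28*t)
Y(g) = (-28 + g)/(2*g) (Y(g) = (-28 + g)/((2*g)) = (-28 + g)*(1/(2*g)) = (-28 + g)/(2*g))
(Y(40) + Z(16, 17))*(n + A(7, -13)) = ((½)*(-28 + 40)/40 + (50 + 28*17))*(-2533/4 + √(-21 + 7)) = ((½)*(1/40)*12 + (50 + 476))*(-2533/4 + √(-14)) = (3/20 + 526)*(-2533/4 + I*√14) = 10523*(-2533/4 + I*√14)/20 = -26654759/80 + 10523*I*√14/20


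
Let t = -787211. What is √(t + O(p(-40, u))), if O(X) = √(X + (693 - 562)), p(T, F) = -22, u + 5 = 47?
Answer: √(-787211 + √109) ≈ 887.24*I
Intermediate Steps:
u = 42 (u = -5 + 47 = 42)
O(X) = √(131 + X) (O(X) = √(X + 131) = √(131 + X))
√(t + O(p(-40, u))) = √(-787211 + √(131 - 22)) = √(-787211 + √109)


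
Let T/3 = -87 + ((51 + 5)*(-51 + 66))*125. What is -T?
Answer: -314739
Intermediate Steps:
T = 314739 (T = 3*(-87 + ((51 + 5)*(-51 + 66))*125) = 3*(-87 + (56*15)*125) = 3*(-87 + 840*125) = 3*(-87 + 105000) = 3*104913 = 314739)
-T = -1*314739 = -314739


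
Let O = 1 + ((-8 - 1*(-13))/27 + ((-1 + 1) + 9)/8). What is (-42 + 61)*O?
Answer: 9481/216 ≈ 43.893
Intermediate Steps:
O = 499/216 (O = 1 + ((-8 + 13)*(1/27) + (0 + 9)*(⅛)) = 1 + (5*(1/27) + 9*(⅛)) = 1 + (5/27 + 9/8) = 1 + 283/216 = 499/216 ≈ 2.3102)
(-42 + 61)*O = (-42 + 61)*(499/216) = 19*(499/216) = 9481/216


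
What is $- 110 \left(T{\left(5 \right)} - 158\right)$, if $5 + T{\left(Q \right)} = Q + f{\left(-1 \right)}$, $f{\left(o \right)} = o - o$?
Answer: $17380$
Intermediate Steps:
$f{\left(o \right)} = 0$
$T{\left(Q \right)} = -5 + Q$ ($T{\left(Q \right)} = -5 + \left(Q + 0\right) = -5 + Q$)
$- 110 \left(T{\left(5 \right)} - 158\right) = - 110 \left(\left(-5 + 5\right) - 158\right) = - 110 \left(0 - 158\right) = \left(-110\right) \left(-158\right) = 17380$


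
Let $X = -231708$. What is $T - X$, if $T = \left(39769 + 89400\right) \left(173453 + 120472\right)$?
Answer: $37966230033$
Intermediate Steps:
$T = 37965998325$ ($T = 129169 \cdot 293925 = 37965998325$)
$T - X = 37965998325 - -231708 = 37965998325 + 231708 = 37966230033$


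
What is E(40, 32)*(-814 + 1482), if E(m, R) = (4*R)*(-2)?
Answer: -171008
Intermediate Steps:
E(m, R) = -8*R
E(40, 32)*(-814 + 1482) = (-8*32)*(-814 + 1482) = -256*668 = -171008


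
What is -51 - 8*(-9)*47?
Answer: 3333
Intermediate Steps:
-51 - 8*(-9)*47 = -51 + 72*47 = -51 + 3384 = 3333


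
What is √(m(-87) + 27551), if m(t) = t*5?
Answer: 2*√6779 ≈ 164.67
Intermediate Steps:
m(t) = 5*t
√(m(-87) + 27551) = √(5*(-87) + 27551) = √(-435 + 27551) = √27116 = 2*√6779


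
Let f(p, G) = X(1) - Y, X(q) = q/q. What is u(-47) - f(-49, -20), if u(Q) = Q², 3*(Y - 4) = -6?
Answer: 2210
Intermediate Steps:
Y = 2 (Y = 4 + (⅓)*(-6) = 4 - 2 = 2)
X(q) = 1
f(p, G) = -1 (f(p, G) = 1 - 1*2 = 1 - 2 = -1)
u(-47) - f(-49, -20) = (-47)² - 1*(-1) = 2209 + 1 = 2210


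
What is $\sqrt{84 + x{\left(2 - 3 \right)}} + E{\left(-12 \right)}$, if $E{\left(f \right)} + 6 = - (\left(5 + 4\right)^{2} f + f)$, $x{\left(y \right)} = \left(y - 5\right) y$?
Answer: $978 + 3 \sqrt{10} \approx 987.49$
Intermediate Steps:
$x{\left(y \right)} = y \left(-5 + y\right)$ ($x{\left(y \right)} = \left(-5 + y\right) y = y \left(-5 + y\right)$)
$E{\left(f \right)} = -6 - 82 f$ ($E{\left(f \right)} = -6 - \left(\left(5 + 4\right)^{2} f + f\right) = -6 - \left(9^{2} f + f\right) = -6 - \left(81 f + f\right) = -6 - 82 f$)
$\sqrt{84 + x{\left(2 - 3 \right)}} + E{\left(-12 \right)} = \sqrt{84 + \left(2 - 3\right) \left(-5 + \left(2 - 3\right)\right)} - -978 = \sqrt{84 + \left(2 - 3\right) \left(-5 + \left(2 - 3\right)\right)} + \left(-6 + 984\right) = \sqrt{84 - \left(-5 - 1\right)} + 978 = \sqrt{84 - -6} + 978 = \sqrt{84 + 6} + 978 = \sqrt{90} + 978 = 3 \sqrt{10} + 978 = 978 + 3 \sqrt{10}$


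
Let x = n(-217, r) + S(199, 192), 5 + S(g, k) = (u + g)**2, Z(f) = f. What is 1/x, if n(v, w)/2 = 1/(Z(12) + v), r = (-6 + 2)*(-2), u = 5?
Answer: 205/8530253 ≈ 2.4032e-5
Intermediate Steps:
r = 8 (r = -4*(-2) = 8)
n(v, w) = 2/(12 + v)
S(g, k) = -5 + (5 + g)**2
x = 8530253/205 (x = 2/(12 - 217) + (-5 + (5 + 199)**2) = 2/(-205) + (-5 + 204**2) = 2*(-1/205) + (-5 + 41616) = -2/205 + 41611 = 8530253/205 ≈ 41611.)
1/x = 1/(8530253/205) = 205/8530253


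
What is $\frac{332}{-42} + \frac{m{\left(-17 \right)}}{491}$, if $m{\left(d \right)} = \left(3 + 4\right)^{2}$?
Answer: $- \frac{80477}{10311} \approx -7.805$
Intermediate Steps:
$m{\left(d \right)} = 49$ ($m{\left(d \right)} = 7^{2} = 49$)
$\frac{332}{-42} + \frac{m{\left(-17 \right)}}{491} = \frac{332}{-42} + \frac{49}{491} = 332 \left(- \frac{1}{42}\right) + 49 \cdot \frac{1}{491} = - \frac{166}{21} + \frac{49}{491} = - \frac{80477}{10311}$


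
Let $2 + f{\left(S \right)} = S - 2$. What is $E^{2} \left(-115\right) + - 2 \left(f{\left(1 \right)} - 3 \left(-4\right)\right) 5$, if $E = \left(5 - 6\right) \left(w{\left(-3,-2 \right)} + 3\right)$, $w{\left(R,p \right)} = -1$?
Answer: $-550$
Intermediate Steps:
$f{\left(S \right)} = -4 + S$ ($f{\left(S \right)} = -2 + \left(S - 2\right) = -2 + \left(-2 + S\right) = -4 + S$)
$E = -2$ ($E = \left(5 - 6\right) \left(-1 + 3\right) = \left(-1\right) 2 = -2$)
$E^{2} \left(-115\right) + - 2 \left(f{\left(1 \right)} - 3 \left(-4\right)\right) 5 = \left(-2\right)^{2} \left(-115\right) + - 2 \left(\left(-4 + 1\right) - 3 \left(-4\right)\right) 5 = 4 \left(-115\right) + - 2 \left(-3 - -12\right) 5 = -460 + - 2 \left(-3 + 12\right) 5 = -460 + \left(-2\right) 9 \cdot 5 = -460 - 90 = -550$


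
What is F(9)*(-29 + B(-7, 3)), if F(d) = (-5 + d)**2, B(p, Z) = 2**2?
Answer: -400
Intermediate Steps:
B(p, Z) = 4
F(9)*(-29 + B(-7, 3)) = (-5 + 9)**2*(-29 + 4) = 4**2*(-25) = 16*(-25) = -400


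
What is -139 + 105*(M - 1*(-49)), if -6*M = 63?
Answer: 7807/2 ≈ 3903.5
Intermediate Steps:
M = -21/2 (M = -⅙*63 = -21/2 ≈ -10.500)
-139 + 105*(M - 1*(-49)) = -139 + 105*(-21/2 - 1*(-49)) = -139 + 105*(-21/2 + 49) = -139 + 105*(77/2) = -139 + 8085/2 = 7807/2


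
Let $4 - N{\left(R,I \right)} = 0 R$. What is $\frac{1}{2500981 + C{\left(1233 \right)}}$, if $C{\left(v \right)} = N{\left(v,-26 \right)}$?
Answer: $\frac{1}{2500985} \approx 3.9984 \cdot 10^{-7}$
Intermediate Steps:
$N{\left(R,I \right)} = 4$ ($N{\left(R,I \right)} = 4 - 0 R = 4 - 0 = 4 + 0 = 4$)
$C{\left(v \right)} = 4$
$\frac{1}{2500981 + C{\left(1233 \right)}} = \frac{1}{2500981 + 4} = \frac{1}{2500985}$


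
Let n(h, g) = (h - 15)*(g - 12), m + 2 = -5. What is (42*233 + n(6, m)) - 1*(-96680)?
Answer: 106637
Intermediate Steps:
m = -7 (m = -2 - 5 = -7)
n(h, g) = (-15 + h)*(-12 + g)
(42*233 + n(6, m)) - 1*(-96680) = (42*233 + (180 - 15*(-7) - 12*6 - 7*6)) - 1*(-96680) = (9786 + (180 + 105 - 72 - 42)) + 96680 = (9786 + 171) + 96680 = 9957 + 96680 = 106637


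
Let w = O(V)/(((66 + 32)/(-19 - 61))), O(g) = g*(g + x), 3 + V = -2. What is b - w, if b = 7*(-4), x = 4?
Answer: -1172/49 ≈ -23.918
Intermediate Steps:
b = -28
V = -5 (V = -3 - 2 = -5)
O(g) = g*(4 + g) (O(g) = g*(g + 4) = g*(4 + g))
w = -200/49 (w = (-5*(4 - 5))/(((66 + 32)/(-19 - 61))) = (-5*(-1))/((98/(-80))) = 5/((98*(-1/80))) = 5/(-49/40) = 5*(-40/49) = -200/49 ≈ -4.0816)
b - w = -28 - 1*(-200/49) = -28 + 200/49 = -1172/49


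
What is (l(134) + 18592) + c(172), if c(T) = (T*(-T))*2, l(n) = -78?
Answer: -40654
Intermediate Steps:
c(T) = -2*T² (c(T) = -T²*2 = -2*T²)
(l(134) + 18592) + c(172) = (-78 + 18592) - 2*172² = 18514 - 2*29584 = 18514 - 59168 = -40654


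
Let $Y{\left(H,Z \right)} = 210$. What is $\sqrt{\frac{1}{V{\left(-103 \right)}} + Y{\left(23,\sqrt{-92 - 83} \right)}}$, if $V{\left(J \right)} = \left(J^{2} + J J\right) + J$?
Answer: $\frac{\sqrt{93627098365}}{21115} \approx 14.491$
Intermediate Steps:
$V{\left(J \right)} = J + 2 J^{2}$ ($V{\left(J \right)} = \left(J^{2} + J^{2}\right) + J = 2 J^{2} + J = J + 2 J^{2}$)
$\sqrt{\frac{1}{V{\left(-103 \right)}} + Y{\left(23,\sqrt{-92 - 83} \right)}} = \sqrt{\frac{1}{\left(-103\right) \left(1 + 2 \left(-103\right)\right)} + 210} = \sqrt{\frac{1}{\left(-103\right) \left(1 - 206\right)} + 210} = \sqrt{\frac{1}{\left(-103\right) \left(-205\right)} + 210} = \sqrt{\frac{1}{21115} + 210} = \sqrt{\frac{4434151}{21115}} = \frac{\sqrt{93627098365}}{21115}$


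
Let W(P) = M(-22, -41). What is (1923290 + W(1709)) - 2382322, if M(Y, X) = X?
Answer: -459073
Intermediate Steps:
W(P) = -41
(1923290 + W(1709)) - 2382322 = (1923290 - 41) - 2382322 = 1923249 - 2382322 = -459073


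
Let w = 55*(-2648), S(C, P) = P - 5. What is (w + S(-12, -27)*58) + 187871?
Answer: 40375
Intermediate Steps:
S(C, P) = -5 + P
w = -145640
(w + S(-12, -27)*58) + 187871 = (-145640 + (-5 - 27)*58) + 187871 = (-145640 - 32*58) + 187871 = (-145640 - 1856) + 187871 = -147496 + 187871 = 40375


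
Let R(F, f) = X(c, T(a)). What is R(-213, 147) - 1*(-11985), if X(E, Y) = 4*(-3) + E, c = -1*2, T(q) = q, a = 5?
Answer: 11971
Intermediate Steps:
c = -2
X(E, Y) = -12 + E
R(F, f) = -14 (R(F, f) = -12 - 2 = -14)
R(-213, 147) - 1*(-11985) = -14 - 1*(-11985) = -14 + 11985 = 11971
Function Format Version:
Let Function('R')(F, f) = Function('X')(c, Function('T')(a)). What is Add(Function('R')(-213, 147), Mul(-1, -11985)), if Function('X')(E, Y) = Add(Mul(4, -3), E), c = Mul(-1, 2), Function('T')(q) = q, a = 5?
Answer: 11971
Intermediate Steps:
c = -2
Function('X')(E, Y) = Add(-12, E)
Function('R')(F, f) = -14 (Function('R')(F, f) = Add(-12, -2) = -14)
Add(Function('R')(-213, 147), Mul(-1, -11985)) = Add(-14, Mul(-1, -11985)) = Add(-14, 11985) = 11971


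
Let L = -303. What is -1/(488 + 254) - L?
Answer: 224825/742 ≈ 303.00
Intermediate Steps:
-1/(488 + 254) - L = -1/(488 + 254) - 1*(-303) = -1/742 + 303 = 224825/742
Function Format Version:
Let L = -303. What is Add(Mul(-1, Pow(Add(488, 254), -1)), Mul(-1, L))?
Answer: Rational(224825, 742) ≈ 303.00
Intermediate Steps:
Add(Mul(-1, Pow(Add(488, 254), -1)), Mul(-1, L)) = Add(Mul(-1, Pow(Add(488, 254), -1)), Mul(-1, -303)) = Add(Mul(-1, Pow(742, -1)), 303) = Add(Mul(-1, Rational(1, 742)), 303) = Add(Rational(-1, 742), 303) = Rational(224825, 742)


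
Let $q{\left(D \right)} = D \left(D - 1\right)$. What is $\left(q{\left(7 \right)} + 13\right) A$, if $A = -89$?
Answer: $-4895$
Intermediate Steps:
$q{\left(D \right)} = D \left(-1 + D\right)$
$\left(q{\left(7 \right)} + 13\right) A = \left(7 \left(-1 + 7\right) + 13\right) \left(-89\right) = \left(7 \cdot 6 + 13\right) \left(-89\right) = \left(42 + 13\right) \left(-89\right) = 55 \left(-89\right) = -4895$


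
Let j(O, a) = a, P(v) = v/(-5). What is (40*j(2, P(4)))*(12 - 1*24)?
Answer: 384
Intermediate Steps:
P(v) = -v/5 (P(v) = v*(-⅕) = -v/5)
(40*j(2, P(4)))*(12 - 1*24) = (40*(-⅕*4))*(12 - 1*24) = (40*(-⅘))*(12 - 24) = -32*(-12) = 384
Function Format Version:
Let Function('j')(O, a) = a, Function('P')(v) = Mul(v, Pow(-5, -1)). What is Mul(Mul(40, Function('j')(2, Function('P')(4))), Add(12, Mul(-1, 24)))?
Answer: 384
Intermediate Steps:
Function('P')(v) = Mul(Rational(-1, 5), v) (Function('P')(v) = Mul(v, Rational(-1, 5)) = Mul(Rational(-1, 5), v))
Mul(Mul(40, Function('j')(2, Function('P')(4))), Add(12, Mul(-1, 24))) = Mul(Mul(40, Mul(Rational(-1, 5), 4)), Add(12, Mul(-1, 24))) = Mul(Mul(40, Rational(-4, 5)), Add(12, -24)) = Mul(-32, -12) = 384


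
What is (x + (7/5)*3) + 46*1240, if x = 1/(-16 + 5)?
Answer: 3137426/55 ≈ 57044.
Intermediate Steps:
x = -1/11 (x = 1/(-11) = -1/11 ≈ -0.090909)
(x + (7/5)*3) + 46*1240 = (-1/11 + (7/5)*3) + 46*1240 = (-1/11 + (7*(1/5))*3) + 57040 = (-1/11 + (7/5)*3) + 57040 = (-1/11 + 21/5) + 57040 = 226/55 + 57040 = 3137426/55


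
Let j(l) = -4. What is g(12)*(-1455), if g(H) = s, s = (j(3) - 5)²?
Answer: -117855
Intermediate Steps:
s = 81 (s = (-4 - 5)² = (-9)² = 81)
g(H) = 81
g(12)*(-1455) = 81*(-1455) = -117855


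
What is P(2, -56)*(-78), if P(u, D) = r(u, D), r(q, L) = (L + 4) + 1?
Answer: 3978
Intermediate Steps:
r(q, L) = 5 + L (r(q, L) = (4 + L) + 1 = 5 + L)
P(u, D) = 5 + D
P(2, -56)*(-78) = (5 - 56)*(-78) = -51*(-78) = 3978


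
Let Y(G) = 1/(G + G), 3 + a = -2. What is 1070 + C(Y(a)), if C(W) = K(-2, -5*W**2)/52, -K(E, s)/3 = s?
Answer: 1112803/1040 ≈ 1070.0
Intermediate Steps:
a = -5 (a = -3 - 2 = -5)
Y(G) = 1/(2*G)
K(E, s) = -3*s
C(W) = 15*W**2/52 (C(W) = -(-15)*W**2/52 = (15*W**2)*(1/52) = 15*W**2/52)
1070 + C(Y(a)) = 1070 + 15*((1/2)/(-5))**2/52 = 1070 + 15*((1/2)*(-1/5))**2/52 = 1070 + 15*(-1/10)**2/52 = 1070 + (15/52)*(1/100) = 1070 + 3/1040 = 1112803/1040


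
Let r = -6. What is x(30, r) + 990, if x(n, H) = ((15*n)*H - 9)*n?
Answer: -80280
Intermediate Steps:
x(n, H) = n*(-9 + 15*H*n) (x(n, H) = (15*H*n - 9)*n = (-9 + 15*H*n)*n = n*(-9 + 15*H*n))
x(30, r) + 990 = 3*30*(-3 + 5*(-6)*30) + 990 = 3*30*(-3 - 900) + 990 = 3*30*(-903) + 990 = -81270 + 990 = -80280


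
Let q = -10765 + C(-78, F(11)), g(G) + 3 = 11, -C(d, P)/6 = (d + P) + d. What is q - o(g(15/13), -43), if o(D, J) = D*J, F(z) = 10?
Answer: -9545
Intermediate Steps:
C(d, P) = -12*d - 6*P (C(d, P) = -6*((d + P) + d) = -6*((P + d) + d) = -6*(P + 2*d) = -12*d - 6*P)
g(G) = 8 (g(G) = -3 + 11 = 8)
q = -9889 (q = -10765 + (-12*(-78) - 6*10) = -10765 + (936 - 60) = -10765 + 876 = -9889)
q - o(g(15/13), -43) = -9889 - 8*(-43) = -9889 - 1*(-344) = -9889 + 344 = -9545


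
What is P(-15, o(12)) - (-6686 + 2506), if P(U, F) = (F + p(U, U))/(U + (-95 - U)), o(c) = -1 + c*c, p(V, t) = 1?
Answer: 396956/95 ≈ 4178.5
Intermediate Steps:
o(c) = -1 + c**2
P(U, F) = -1/95 - F/95 (P(U, F) = (F + 1)/(U + (-95 - U)) = (1 + F)/(-95) = (1 + F)*(-1/95) = -1/95 - F/95)
P(-15, o(12)) - (-6686 + 2506) = (-1/95 - (-1 + 12**2)/95) - (-6686 + 2506) = (-1/95 - (-1 + 144)/95) - 1*(-4180) = (-1/95 - 1/95*143) + 4180 = (-1/95 - 143/95) + 4180 = -144/95 + 4180 = 396956/95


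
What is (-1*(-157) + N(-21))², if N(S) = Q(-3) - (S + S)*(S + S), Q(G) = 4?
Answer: 2569609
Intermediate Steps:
N(S) = 4 - 4*S² (N(S) = 4 - (S + S)*(S + S) = 4 - 2*S*2*S = 4 - 4*S²)
(-1*(-157) + N(-21))² = (-1*(-157) + (4 - 4*(-21)²))² = (157 + (4 - 4*441))² = (157 + (4 - 1764))² = (157 - 1760)² = (-1603)² = 2569609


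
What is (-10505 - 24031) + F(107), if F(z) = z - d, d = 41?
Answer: -34470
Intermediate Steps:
F(z) = -41 + z (F(z) = z - 1*41 = z - 41 = -41 + z)
(-10505 - 24031) + F(107) = (-10505 - 24031) + (-41 + 107) = -34536 + 66 = -34470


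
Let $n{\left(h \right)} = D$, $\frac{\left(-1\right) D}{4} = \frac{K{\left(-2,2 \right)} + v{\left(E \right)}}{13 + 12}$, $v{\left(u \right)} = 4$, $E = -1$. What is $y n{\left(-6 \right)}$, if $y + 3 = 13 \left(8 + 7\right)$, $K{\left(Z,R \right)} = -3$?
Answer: $- \frac{768}{25} \approx -30.72$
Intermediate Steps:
$y = 192$ ($y = -3 + 13 \left(8 + 7\right) = -3 + 13 \cdot 15 = -3 + 195 = 192$)
$D = - \frac{4}{25}$ ($D = - 4 \frac{-3 + 4}{13 + 12} = - 4 \cdot 1 \cdot \frac{1}{25} = \left(-4\right) \frac{1}{25} = - \frac{4}{25} \approx -0.16$)
$n{\left(h \right)} = - \frac{4}{25}$
$y n{\left(-6 \right)} = 192 \left(- \frac{4}{25}\right) = - \frac{768}{25}$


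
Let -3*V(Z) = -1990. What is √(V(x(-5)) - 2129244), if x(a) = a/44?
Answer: I*√19157226/3 ≈ 1459.0*I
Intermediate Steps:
x(a) = a/44 (x(a) = a*(1/44) = a/44)
V(Z) = 1990/3 (V(Z) = -⅓*(-1990) = 1990/3)
√(V(x(-5)) - 2129244) = √(1990/3 - 2129244) = √(-6385742/3) = I*√19157226/3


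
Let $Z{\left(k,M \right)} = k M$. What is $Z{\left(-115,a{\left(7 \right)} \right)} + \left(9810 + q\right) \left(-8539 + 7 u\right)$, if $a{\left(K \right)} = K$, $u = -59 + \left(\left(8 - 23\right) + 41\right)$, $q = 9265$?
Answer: $-167288555$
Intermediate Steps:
$u = -33$ ($u = -59 + \left(-15 + 41\right) = -59 + 26 = -33$)
$Z{\left(k,M \right)} = M k$
$Z{\left(-115,a{\left(7 \right)} \right)} + \left(9810 + q\right) \left(-8539 + 7 u\right) = 7 \left(-115\right) + \left(9810 + 9265\right) \left(-8539 + 7 \left(-33\right)\right) = -805 + 19075 \left(-8539 - 231\right) = -805 + 19075 \left(-8770\right) = -805 - 167287750 = -167288555$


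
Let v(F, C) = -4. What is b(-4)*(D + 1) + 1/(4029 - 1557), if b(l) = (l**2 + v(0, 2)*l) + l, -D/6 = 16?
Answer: -6575519/2472 ≈ -2660.0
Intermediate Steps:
D = -96 (D = -6*16 = -96)
b(l) = l**2 - 3*l (b(l) = (l**2 - 4*l) + l = l**2 - 3*l)
b(-4)*(D + 1) + 1/(4029 - 1557) = (-4*(-3 - 4))*(-96 + 1) + 1/(4029 - 1557) = -4*(-7)*(-95) + 1/2472 = 28*(-95) + 1/2472 = -2660 + 1/2472 = -6575519/2472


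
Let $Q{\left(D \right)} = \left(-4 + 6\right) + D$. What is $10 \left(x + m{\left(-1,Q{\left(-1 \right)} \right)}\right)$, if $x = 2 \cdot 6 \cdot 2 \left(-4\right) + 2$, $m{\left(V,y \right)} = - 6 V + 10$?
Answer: $-780$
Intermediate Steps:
$Q{\left(D \right)} = 2 + D$
$m{\left(V,y \right)} = 10 - 6 V$
$x = -94$ ($x = 12 \cdot 2 \left(-4\right) + 2 = 24 \left(-4\right) + 2 = -96 + 2 = -94$)
$10 \left(x + m{\left(-1,Q{\left(-1 \right)} \right)}\right) = 10 \left(-94 + \left(10 - -6\right)\right) = 10 \left(-94 + \left(10 + 6\right)\right) = 10 \left(-94 + 16\right) = 10 \left(-78\right) = -780$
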